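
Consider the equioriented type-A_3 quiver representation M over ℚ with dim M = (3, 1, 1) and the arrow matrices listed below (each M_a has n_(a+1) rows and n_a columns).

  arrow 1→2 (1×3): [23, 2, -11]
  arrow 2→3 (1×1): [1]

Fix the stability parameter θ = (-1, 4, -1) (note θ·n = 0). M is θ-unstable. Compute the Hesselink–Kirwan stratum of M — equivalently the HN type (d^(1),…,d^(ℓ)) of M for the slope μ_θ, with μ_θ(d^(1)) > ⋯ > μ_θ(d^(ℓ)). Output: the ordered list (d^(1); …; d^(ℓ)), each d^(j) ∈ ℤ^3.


Interval decomposition of M: I[1,1]^2, I[1,3].
HN type (ℓ=2): μ^(1)=3/2; μ^(2)=-1

((0, 1, 1); (3, 0, 0))


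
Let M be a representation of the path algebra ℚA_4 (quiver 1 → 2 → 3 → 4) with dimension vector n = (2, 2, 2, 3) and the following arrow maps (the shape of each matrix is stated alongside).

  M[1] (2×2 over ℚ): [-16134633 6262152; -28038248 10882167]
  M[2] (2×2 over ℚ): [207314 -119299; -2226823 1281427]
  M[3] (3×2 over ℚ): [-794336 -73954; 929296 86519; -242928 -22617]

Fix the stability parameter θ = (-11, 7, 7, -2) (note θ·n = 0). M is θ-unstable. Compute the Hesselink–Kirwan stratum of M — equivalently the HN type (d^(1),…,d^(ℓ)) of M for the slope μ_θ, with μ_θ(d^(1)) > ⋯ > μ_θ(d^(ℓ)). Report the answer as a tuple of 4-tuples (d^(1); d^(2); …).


Interval decomposition of M: I[1,3], I[1,4], I[4,4]^2.
HN type (ℓ=4): μ^(1)=7; μ^(2)=4; μ^(3)=-2; μ^(4)=-11

((0, 1, 1, 0); (0, 1, 1, 1); (0, 0, 0, 2); (2, 0, 0, 0))


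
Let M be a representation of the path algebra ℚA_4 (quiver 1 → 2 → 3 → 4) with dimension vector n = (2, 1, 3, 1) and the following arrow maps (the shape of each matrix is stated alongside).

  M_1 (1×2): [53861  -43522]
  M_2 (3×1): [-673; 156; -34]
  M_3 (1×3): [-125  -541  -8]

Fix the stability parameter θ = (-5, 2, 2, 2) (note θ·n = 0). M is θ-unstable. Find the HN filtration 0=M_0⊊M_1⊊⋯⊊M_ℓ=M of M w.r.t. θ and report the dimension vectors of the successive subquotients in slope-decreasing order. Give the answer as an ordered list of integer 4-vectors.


Via rank(M_{q-1}∘⋯∘M_p): M ≅ I[1,1], I[1,4], I[3,3]^2.
μ_θ-semistable layers: μ^(1)=2; μ^(2)=-5

((0, 1, 3, 1); (2, 0, 0, 0))


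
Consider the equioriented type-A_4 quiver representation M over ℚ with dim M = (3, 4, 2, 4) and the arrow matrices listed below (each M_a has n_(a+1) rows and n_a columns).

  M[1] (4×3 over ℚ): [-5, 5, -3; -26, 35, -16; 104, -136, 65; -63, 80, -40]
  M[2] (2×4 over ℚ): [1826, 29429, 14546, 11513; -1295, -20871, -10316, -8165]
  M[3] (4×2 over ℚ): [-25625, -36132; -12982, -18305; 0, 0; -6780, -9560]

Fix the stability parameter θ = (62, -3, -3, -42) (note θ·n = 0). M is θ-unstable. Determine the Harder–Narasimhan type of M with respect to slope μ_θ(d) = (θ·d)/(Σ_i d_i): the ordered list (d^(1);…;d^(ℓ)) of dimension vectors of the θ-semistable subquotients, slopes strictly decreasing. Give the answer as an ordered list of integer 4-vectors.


Interval decomposition of M: I[1,2], I[1,4]^2, I[2,2], I[4,4]^2.
HN type (ℓ=4): μ^(1)=59/2; μ^(2)=7/2; μ^(3)=-3; μ^(4)=-42

((1, 1, 0, 0); (2, 2, 2, 2); (0, 1, 0, 0); (0, 0, 0, 2))


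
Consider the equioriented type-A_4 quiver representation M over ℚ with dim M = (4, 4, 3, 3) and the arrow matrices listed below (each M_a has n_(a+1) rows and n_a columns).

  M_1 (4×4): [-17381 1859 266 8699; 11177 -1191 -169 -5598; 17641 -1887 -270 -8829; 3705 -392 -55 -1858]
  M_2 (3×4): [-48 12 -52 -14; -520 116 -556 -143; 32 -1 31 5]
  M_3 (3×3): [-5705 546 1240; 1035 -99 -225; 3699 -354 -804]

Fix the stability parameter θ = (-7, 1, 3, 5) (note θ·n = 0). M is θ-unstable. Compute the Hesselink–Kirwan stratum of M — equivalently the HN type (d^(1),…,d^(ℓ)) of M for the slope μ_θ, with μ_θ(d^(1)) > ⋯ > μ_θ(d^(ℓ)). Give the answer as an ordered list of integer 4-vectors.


Interval decomposition of M: I[1,2]^2, I[1,3], I[1,4], I[3,4], I[4,4].
HN type (ℓ=4): μ^(1)=5; μ^(2)=3; μ^(3)=1; μ^(4)=-7

((0, 0, 0, 3); (0, 0, 3, 0); (0, 4, 0, 0); (4, 0, 0, 0))


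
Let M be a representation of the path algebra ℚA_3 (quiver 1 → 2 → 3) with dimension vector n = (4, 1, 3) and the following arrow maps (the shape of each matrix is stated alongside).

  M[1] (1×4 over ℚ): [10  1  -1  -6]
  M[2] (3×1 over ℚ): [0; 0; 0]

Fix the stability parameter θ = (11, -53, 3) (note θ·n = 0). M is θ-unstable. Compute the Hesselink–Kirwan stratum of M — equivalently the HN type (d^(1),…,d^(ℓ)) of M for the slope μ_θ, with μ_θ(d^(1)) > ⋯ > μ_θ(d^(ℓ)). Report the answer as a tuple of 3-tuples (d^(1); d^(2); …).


Via rank(M_{q-1}∘⋯∘M_p): M ≅ I[1,1]^3, I[1,2], I[3,3]^3.
μ_θ-semistable layers: μ^(1)=11; μ^(2)=3; μ^(3)=-21

((3, 0, 0); (0, 0, 3); (1, 1, 0))


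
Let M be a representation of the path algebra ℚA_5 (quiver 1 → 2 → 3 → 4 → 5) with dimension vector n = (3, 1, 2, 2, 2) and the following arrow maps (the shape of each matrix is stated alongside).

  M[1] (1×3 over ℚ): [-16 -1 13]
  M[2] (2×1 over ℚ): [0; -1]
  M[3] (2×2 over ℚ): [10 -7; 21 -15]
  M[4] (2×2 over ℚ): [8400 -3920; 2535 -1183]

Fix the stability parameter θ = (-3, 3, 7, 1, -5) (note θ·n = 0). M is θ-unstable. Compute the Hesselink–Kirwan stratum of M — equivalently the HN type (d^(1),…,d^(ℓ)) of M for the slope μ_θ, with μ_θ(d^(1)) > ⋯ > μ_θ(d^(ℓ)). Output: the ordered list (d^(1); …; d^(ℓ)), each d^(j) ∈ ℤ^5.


Via rank(M_{q-1}∘⋯∘M_p): M ≅ I[1,1]^2, I[1,4], I[3,5], I[5,5].
μ_θ-semistable layers: μ^(1)=4; μ^(2)=3; μ^(3)=1; μ^(4)=-3; μ^(5)=-5

((0, 0, 1, 1, 0); (0, 1, 0, 0, 0); (0, 0, 1, 1, 1); (3, 0, 0, 0, 0); (0, 0, 0, 0, 1))


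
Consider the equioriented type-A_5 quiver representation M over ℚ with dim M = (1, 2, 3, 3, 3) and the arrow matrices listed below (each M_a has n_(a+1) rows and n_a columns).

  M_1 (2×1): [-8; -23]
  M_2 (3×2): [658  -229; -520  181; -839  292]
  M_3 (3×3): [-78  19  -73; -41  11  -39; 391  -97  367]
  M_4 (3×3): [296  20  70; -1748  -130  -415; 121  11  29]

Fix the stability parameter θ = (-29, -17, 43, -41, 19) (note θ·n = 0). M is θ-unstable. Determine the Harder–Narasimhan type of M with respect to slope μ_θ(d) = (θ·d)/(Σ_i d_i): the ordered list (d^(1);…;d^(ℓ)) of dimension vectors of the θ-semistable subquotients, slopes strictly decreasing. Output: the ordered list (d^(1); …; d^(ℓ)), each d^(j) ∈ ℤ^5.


Interval decomposition of M: I[1,5], I[2,5], I[3,4], I[5,5].
HN type (ℓ=4): μ^(1)=19; μ^(2)=1; μ^(3)=-17; μ^(4)=-29

((0, 0, 0, 0, 3); (0, 0, 3, 3, 0); (0, 2, 0, 0, 0); (1, 0, 0, 0, 0))


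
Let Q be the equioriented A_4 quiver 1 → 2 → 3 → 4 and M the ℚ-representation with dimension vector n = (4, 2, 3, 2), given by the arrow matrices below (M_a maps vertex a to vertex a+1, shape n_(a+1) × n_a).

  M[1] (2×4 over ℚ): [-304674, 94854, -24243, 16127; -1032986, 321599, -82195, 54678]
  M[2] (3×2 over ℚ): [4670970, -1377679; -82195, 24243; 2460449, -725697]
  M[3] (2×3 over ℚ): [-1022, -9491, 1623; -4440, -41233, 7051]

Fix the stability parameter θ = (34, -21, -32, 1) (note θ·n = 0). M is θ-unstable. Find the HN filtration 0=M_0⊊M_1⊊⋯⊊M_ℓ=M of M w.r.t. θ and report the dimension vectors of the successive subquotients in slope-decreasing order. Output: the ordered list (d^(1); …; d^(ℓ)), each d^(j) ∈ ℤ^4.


Barcode: M ≅ I[1,1]^2, I[1,4]^2, I[3,3]. HN layers by μ_θ (4 steps, strictly decreasing):
  μ^(1)=34; μ^(2)=1; μ^(3)=-19/3; μ^(4)=-32

((2, 0, 0, 0); (0, 0, 0, 2); (2, 2, 2, 0); (0, 0, 1, 0))


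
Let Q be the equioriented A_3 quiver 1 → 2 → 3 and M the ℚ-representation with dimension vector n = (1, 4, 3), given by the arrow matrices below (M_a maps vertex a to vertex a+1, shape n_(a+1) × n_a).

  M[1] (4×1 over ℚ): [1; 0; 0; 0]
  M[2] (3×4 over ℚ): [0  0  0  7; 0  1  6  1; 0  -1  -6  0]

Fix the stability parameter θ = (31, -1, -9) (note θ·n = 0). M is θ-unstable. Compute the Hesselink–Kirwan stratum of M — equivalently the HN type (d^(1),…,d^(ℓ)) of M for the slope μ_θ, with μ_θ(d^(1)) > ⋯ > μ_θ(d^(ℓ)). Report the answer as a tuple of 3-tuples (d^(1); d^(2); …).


Barcode: M ≅ I[1,2], I[2,2], I[2,3]^2, I[3,3]. HN layers by μ_θ (4 steps, strictly decreasing):
  μ^(1)=15; μ^(2)=-1; μ^(3)=-5; μ^(4)=-9

((1, 1, 0); (0, 1, 0); (0, 2, 2); (0, 0, 1))


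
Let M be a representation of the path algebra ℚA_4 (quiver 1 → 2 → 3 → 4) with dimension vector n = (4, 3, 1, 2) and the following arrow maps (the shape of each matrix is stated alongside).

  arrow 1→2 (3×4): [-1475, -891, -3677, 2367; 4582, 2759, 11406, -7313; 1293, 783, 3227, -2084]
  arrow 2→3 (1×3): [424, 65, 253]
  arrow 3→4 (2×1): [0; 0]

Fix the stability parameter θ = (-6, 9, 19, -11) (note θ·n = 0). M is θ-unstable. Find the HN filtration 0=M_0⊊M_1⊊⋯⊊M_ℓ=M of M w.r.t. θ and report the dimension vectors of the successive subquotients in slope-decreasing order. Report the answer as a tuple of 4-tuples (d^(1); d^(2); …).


Interval decomposition of M: I[1,1], I[1,2]^2, I[1,3], I[4,4]^2.
HN type (ℓ=4): μ^(1)=19; μ^(2)=9; μ^(3)=-6; μ^(4)=-11

((0, 0, 1, 0); (0, 3, 0, 0); (4, 0, 0, 0); (0, 0, 0, 2))


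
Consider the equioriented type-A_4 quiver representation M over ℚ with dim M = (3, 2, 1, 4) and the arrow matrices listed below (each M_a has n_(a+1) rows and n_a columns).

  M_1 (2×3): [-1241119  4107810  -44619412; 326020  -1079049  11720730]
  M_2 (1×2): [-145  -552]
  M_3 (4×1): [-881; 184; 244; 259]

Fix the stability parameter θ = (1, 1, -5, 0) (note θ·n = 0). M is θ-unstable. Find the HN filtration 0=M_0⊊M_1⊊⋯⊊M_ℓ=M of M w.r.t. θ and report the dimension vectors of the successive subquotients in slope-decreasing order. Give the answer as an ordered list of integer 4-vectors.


Via rank(M_{q-1}∘⋯∘M_p): M ≅ I[1,1], I[1,2], I[1,4], I[4,4]^3.
μ_θ-semistable layers: μ^(1)=1; μ^(2)=0; μ^(3)=-1

((2, 1, 0, 0); (0, 0, 0, 4); (1, 1, 1, 0))


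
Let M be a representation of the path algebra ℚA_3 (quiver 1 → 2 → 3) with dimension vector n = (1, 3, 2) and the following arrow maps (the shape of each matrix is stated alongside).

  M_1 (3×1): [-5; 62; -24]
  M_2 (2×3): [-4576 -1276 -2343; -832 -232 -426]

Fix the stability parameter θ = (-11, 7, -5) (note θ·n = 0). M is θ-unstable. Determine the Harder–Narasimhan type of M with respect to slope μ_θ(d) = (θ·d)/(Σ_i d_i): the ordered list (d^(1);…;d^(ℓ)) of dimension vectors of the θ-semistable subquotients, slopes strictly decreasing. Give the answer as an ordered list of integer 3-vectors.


Barcode: M ≅ I[1,2], I[2,2], I[2,3], I[3,3]. HN layers by μ_θ (4 steps, strictly decreasing):
  μ^(1)=7; μ^(2)=1; μ^(3)=-5; μ^(4)=-11

((0, 2, 0); (0, 1, 1); (0, 0, 1); (1, 0, 0))


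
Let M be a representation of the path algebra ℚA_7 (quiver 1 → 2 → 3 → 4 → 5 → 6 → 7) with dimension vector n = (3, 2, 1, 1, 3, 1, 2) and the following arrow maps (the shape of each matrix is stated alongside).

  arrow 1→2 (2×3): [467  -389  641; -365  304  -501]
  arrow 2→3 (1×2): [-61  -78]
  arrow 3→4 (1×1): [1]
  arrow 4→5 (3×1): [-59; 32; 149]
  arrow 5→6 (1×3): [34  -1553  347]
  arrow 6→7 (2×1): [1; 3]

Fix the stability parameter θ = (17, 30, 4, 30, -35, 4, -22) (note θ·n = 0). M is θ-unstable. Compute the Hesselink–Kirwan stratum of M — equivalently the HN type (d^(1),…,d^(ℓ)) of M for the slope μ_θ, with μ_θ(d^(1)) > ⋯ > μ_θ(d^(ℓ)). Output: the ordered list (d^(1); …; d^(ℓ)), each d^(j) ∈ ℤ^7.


Interval decomposition of M: I[1,1], I[1,2], I[1,7], I[5,5]^2, I[7,7].
HN type (ℓ=5): μ^(1)=30; μ^(2)=17; μ^(3)=4; μ^(4)=-22; μ^(5)=-35

((0, 1, 0, 0, 0, 0, 0); (2, 0, 0, 0, 0, 0, 0); (1, 1, 1, 1, 1, 1, 1); (0, 0, 0, 0, 0, 0, 1); (0, 0, 0, 0, 2, 0, 0))


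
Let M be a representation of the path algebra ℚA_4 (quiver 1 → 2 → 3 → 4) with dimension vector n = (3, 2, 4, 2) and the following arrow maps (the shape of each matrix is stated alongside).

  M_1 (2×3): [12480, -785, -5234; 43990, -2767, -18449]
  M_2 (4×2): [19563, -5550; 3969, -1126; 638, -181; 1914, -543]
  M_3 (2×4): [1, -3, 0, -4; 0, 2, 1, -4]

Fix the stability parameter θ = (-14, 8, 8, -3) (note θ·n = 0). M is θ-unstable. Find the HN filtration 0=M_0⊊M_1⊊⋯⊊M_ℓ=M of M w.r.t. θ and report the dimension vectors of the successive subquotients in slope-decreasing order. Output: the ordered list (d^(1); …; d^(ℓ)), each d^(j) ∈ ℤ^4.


Interval decomposition of M: I[1,1], I[1,3], I[1,4], I[3,3], I[3,4].
HN type (ℓ=4): μ^(1)=8; μ^(2)=13/3; μ^(3)=5/2; μ^(4)=-14

((0, 1, 2, 0); (0, 1, 1, 1); (0, 0, 1, 1); (3, 0, 0, 0))


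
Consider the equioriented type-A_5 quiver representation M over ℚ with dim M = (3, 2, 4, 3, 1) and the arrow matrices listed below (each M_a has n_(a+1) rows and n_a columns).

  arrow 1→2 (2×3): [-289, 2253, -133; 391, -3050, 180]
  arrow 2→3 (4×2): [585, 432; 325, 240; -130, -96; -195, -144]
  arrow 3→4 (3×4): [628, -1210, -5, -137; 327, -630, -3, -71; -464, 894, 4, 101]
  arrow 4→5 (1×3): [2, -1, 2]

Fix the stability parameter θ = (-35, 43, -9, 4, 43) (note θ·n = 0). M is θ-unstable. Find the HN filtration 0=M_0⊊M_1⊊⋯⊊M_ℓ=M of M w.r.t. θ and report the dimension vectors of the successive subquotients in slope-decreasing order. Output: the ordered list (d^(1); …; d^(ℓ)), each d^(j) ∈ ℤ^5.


Barcode: M ≅ I[1,1], I[1,2], I[1,4], I[3,3], I[3,4], I[3,5]. HN layers by μ_θ (5 steps, strictly decreasing):
  μ^(1)=43; μ^(2)=38/3; μ^(3)=4; μ^(4)=-9; μ^(5)=-35

((0, 1, 0, 0, 1); (0, 1, 1, 1, 0); (0, 0, 0, 2, 0); (0, 0, 3, 0, 0); (3, 0, 0, 0, 0))


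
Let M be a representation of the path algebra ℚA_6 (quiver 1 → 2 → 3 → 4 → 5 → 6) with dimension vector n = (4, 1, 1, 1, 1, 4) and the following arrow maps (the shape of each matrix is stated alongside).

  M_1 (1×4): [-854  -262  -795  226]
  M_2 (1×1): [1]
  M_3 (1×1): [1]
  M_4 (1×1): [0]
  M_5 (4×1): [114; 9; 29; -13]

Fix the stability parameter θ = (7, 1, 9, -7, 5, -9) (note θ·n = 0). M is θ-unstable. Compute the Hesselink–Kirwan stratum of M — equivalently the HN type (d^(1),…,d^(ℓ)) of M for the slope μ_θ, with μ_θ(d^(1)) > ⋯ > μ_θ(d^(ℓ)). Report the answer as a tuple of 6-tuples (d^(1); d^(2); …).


Via rank(M_{q-1}∘⋯∘M_p): M ≅ I[1,1]^3, I[1,4], I[5,6], I[6,6]^3.
μ_θ-semistable layers: μ^(1)=7; μ^(2)=5/2; μ^(3)=-2; μ^(4)=-9

((3, 0, 0, 0, 0, 0); (1, 1, 1, 1, 0, 0); (0, 0, 0, 0, 1, 1); (0, 0, 0, 0, 0, 3))


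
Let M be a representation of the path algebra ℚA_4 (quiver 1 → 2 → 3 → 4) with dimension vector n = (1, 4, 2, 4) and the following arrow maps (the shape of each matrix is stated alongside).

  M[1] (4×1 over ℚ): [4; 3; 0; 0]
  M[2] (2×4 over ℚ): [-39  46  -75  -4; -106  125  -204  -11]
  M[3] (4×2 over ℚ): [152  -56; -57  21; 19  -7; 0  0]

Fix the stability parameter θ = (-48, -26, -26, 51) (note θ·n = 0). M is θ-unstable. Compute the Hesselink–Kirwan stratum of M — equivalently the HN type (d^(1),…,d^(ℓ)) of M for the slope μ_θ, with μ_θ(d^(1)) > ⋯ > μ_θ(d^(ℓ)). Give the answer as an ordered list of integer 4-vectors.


Via rank(M_{q-1}∘⋯∘M_p): M ≅ I[1,4], I[2,2]^2, I[2,3], I[4,4]^3.
μ_θ-semistable layers: μ^(1)=51; μ^(2)=-26; μ^(3)=-48

((0, 0, 0, 4); (0, 4, 2, 0); (1, 0, 0, 0))


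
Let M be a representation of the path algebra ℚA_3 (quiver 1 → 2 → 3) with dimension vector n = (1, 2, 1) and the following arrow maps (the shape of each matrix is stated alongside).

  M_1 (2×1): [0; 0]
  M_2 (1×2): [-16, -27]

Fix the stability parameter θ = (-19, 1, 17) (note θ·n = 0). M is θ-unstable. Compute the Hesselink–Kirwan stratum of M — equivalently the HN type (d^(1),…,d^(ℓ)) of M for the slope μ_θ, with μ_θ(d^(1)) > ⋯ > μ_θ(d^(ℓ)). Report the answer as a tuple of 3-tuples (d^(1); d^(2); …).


Via rank(M_{q-1}∘⋯∘M_p): M ≅ I[1,1], I[2,2], I[2,3].
μ_θ-semistable layers: μ^(1)=17; μ^(2)=1; μ^(3)=-19

((0, 0, 1); (0, 2, 0); (1, 0, 0))


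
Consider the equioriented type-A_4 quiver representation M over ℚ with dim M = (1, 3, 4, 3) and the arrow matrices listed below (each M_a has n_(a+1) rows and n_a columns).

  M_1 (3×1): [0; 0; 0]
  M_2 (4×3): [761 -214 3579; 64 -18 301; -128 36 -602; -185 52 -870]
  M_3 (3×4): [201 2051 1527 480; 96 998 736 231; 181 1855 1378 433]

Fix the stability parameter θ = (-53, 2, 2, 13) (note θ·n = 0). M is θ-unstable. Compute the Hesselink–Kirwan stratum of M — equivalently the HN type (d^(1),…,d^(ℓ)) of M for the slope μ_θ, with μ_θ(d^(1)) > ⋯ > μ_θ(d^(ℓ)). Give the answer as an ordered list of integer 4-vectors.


Barcode: M ≅ I[1,1], I[2,2], I[2,3], I[2,4], I[3,4]^2. HN layers by μ_θ (3 steps, strictly decreasing):
  μ^(1)=13; μ^(2)=2; μ^(3)=-53

((0, 0, 0, 3); (0, 3, 4, 0); (1, 0, 0, 0))


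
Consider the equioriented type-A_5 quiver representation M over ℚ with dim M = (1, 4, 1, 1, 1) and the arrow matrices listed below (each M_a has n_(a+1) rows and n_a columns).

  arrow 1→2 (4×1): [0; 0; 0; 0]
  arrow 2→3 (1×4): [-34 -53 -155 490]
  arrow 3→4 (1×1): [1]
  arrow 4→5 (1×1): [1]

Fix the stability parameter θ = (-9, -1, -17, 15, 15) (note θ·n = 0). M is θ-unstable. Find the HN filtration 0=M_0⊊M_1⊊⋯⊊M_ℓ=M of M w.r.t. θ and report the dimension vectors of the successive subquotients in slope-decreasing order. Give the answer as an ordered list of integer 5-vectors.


Via rank(M_{q-1}∘⋯∘M_p): M ≅ I[1,1], I[2,2]^3, I[2,5].
μ_θ-semistable layers: μ^(1)=15; μ^(2)=-1; μ^(3)=-9

((0, 0, 0, 1, 1); (0, 3, 0, 0, 0); (1, 1, 1, 0, 0))


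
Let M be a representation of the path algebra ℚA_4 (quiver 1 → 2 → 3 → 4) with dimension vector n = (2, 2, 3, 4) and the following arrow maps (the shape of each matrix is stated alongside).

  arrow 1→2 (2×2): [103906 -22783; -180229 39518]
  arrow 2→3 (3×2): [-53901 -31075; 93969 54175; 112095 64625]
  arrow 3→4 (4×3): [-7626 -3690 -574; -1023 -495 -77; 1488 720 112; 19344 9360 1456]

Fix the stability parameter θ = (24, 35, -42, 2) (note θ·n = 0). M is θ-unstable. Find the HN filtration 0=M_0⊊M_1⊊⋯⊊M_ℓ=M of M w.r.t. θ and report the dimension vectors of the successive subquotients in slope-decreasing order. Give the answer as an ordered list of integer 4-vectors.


Barcode: M ≅ I[1,2], I[1,4], I[3,3]^2, I[4,4]^3. HN layers by μ_θ (5 steps, strictly decreasing):
  μ^(1)=35; μ^(2)=24; μ^(3)=19/4; μ^(4)=2; μ^(5)=-42

((0, 1, 0, 0); (1, 0, 0, 0); (1, 1, 1, 1); (0, 0, 0, 3); (0, 0, 2, 0))


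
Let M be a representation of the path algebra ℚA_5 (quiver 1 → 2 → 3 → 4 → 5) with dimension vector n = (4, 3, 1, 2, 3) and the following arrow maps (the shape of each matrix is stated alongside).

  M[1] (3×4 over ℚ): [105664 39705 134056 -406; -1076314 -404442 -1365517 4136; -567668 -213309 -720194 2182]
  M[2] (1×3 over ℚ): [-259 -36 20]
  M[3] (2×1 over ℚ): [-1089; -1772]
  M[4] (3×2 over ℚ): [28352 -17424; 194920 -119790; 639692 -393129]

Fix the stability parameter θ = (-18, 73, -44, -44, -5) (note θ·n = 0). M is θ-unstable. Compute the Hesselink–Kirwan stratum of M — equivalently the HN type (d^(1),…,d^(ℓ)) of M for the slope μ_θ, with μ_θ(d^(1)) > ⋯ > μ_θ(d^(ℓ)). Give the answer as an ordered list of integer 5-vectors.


Via rank(M_{q-1}∘⋯∘M_p): M ≅ I[1,1]^2, I[1,2], I[1,4], I[2,2], I[4,5], I[5,5]^2.
μ_θ-semistable layers: μ^(1)=73; μ^(2)=-5; μ^(3)=-18; μ^(4)=-44

((0, 2, 0, 0, 0); (0, 1, 1, 1, 3); (4, 0, 0, 0, 0); (0, 0, 0, 1, 0))


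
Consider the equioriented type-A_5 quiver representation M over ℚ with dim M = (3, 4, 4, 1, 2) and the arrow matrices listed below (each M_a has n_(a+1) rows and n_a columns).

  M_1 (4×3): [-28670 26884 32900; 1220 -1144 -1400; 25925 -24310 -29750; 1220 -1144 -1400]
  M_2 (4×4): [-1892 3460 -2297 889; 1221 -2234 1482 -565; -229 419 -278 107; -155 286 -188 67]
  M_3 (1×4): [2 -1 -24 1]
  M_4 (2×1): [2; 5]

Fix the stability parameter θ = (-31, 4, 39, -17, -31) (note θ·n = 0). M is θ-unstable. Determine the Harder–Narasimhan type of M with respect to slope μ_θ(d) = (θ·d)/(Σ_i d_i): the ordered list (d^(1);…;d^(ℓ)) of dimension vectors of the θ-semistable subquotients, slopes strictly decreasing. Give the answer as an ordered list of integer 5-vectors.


Interval decomposition of M: I[1,1]^2, I[1,3], I[2,3]^2, I[2,5], I[5,5].
HN type (ℓ=4): μ^(1)=39; μ^(2)=4; μ^(3)=-5/4; μ^(4)=-31

((0, 0, 3, 0, 0); (0, 3, 0, 0, 0); (0, 1, 1, 1, 1); (3, 0, 0, 0, 1))


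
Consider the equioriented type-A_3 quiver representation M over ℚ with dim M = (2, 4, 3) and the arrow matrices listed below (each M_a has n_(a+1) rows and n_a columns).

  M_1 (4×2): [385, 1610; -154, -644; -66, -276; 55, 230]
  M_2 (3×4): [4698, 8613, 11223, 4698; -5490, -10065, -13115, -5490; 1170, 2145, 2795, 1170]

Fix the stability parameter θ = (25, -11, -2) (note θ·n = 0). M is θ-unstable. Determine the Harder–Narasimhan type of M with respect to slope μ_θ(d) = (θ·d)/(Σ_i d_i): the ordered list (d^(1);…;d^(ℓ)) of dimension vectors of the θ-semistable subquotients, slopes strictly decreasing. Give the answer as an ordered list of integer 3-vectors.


Via rank(M_{q-1}∘⋯∘M_p): M ≅ I[1,1], I[1,2], I[2,2]^2, I[2,3], I[3,3]^2.
μ_θ-semistable layers: μ^(1)=25; μ^(2)=7; μ^(3)=-2; μ^(4)=-11

((1, 0, 0); (1, 1, 0); (0, 0, 3); (0, 3, 0))


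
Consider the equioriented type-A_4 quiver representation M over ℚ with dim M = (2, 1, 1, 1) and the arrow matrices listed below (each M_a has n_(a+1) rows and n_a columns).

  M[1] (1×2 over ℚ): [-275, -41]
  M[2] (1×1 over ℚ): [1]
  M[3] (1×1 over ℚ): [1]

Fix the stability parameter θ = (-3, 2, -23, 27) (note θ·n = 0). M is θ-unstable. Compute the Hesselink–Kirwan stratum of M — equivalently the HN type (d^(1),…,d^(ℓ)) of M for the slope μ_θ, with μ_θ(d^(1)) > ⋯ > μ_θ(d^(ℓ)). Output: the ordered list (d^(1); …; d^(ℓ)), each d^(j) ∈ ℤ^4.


Via rank(M_{q-1}∘⋯∘M_p): M ≅ I[1,1], I[1,4].
μ_θ-semistable layers: μ^(1)=27; μ^(2)=-3; μ^(3)=-8

((0, 0, 0, 1); (1, 0, 0, 0); (1, 1, 1, 0))


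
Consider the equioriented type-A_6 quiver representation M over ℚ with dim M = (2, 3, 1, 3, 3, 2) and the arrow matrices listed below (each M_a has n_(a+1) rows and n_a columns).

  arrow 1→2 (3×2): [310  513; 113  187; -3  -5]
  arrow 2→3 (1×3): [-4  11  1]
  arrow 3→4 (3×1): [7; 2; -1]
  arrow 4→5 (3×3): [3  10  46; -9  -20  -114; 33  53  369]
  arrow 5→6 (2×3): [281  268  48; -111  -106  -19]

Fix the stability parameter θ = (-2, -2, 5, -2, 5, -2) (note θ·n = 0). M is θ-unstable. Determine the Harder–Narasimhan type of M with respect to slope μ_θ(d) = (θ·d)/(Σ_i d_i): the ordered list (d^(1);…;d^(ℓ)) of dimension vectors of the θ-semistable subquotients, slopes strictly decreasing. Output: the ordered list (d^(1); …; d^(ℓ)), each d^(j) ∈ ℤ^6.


Interval decomposition of M: I[1,2]^2, I[2,6], I[4,5], I[4,6].
HN type (ℓ=3): μ^(1)=5; μ^(2)=3/2; μ^(3)=-2

((0, 0, 0, 0, 1, 0); (0, 0, 1, 1, 2, 2); (2, 3, 0, 2, 0, 0))


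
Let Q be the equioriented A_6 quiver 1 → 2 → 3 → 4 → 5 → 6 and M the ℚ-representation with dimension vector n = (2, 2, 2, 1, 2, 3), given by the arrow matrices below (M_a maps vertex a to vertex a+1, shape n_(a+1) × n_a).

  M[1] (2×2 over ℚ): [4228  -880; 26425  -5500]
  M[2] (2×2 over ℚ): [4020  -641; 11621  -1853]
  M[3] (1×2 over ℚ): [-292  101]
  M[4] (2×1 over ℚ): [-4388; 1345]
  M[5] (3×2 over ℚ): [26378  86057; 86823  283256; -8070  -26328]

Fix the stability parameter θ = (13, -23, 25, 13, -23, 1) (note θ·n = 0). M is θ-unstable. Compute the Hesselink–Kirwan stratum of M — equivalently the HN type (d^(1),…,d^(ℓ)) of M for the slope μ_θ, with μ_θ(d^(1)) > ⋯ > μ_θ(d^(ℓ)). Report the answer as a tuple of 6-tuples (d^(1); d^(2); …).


Barcode: M ≅ I[1,1], I[1,6], I[2,3], I[5,6], I[6,6]. HN layers by μ_θ (6 steps, strictly decreasing):
  μ^(1)=25; μ^(2)=13; μ^(3)=4; μ^(4)=1; μ^(5)=-5; μ^(6)=-23

((0, 0, 1, 0, 0, 0); (1, 0, 0, 0, 0, 0); (0, 0, 1, 1, 1, 1); (0, 0, 0, 0, 0, 2); (1, 1, 0, 0, 0, 0); (0, 1, 0, 0, 1, 0))


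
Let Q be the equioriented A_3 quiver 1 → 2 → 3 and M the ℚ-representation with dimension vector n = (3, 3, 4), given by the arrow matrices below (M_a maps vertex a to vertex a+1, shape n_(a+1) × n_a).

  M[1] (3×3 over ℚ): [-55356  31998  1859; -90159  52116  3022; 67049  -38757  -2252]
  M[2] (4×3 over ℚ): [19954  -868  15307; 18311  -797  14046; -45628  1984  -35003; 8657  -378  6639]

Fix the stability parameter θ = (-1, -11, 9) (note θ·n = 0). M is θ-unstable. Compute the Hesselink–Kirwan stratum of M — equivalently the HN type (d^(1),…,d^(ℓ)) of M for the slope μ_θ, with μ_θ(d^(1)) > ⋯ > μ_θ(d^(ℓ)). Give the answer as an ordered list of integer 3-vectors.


Interval decomposition of M: I[1,3]^3, I[3,3].
HN type (ℓ=2): μ^(1)=9; μ^(2)=-6

((0, 0, 4); (3, 3, 0))


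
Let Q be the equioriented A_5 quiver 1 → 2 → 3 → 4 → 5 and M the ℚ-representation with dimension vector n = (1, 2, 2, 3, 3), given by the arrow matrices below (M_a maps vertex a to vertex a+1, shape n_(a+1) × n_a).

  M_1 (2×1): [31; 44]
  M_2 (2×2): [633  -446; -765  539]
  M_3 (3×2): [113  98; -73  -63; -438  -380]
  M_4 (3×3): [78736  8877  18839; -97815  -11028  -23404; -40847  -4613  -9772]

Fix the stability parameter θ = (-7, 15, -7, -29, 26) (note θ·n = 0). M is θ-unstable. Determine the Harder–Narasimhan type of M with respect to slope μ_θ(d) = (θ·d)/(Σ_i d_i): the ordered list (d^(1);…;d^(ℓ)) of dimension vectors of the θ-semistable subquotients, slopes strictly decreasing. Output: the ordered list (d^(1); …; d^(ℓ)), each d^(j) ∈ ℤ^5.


Interval decomposition of M: I[1,5], I[2,5], I[4,5].
HN type (ℓ=3): μ^(1)=26; μ^(2)=-7; μ^(3)=-29

((0, 0, 0, 0, 3); (1, 2, 2, 2, 0); (0, 0, 0, 1, 0))


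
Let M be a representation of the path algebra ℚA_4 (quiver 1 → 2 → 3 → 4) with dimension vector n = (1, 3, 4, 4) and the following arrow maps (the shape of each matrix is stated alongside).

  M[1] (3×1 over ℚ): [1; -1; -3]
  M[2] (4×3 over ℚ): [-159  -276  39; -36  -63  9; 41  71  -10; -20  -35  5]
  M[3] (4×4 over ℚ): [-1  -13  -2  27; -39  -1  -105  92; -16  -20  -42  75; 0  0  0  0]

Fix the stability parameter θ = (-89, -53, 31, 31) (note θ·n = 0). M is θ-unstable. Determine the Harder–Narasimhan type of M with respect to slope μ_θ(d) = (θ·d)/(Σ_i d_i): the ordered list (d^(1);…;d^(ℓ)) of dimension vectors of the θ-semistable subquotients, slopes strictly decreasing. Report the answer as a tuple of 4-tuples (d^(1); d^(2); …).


Barcode: M ≅ I[1,2], I[2,4]^2, I[3,3], I[3,4], I[4,4]. HN layers by μ_θ (3 steps, strictly decreasing):
  μ^(1)=31; μ^(2)=-53; μ^(3)=-89

((0, 0, 4, 4); (0, 3, 0, 0); (1, 0, 0, 0))


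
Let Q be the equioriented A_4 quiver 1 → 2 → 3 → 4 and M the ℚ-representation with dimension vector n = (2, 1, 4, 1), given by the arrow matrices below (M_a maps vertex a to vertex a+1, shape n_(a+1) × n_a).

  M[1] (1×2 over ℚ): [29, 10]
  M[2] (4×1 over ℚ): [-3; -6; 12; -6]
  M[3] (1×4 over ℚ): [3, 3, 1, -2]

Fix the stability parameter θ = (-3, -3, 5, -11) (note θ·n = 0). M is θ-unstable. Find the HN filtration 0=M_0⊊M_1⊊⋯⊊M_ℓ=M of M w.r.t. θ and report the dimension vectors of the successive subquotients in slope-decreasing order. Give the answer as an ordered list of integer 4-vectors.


Interval decomposition of M: I[1,1], I[1,4], I[3,3]^3.
HN type (ℓ=2): μ^(1)=5; μ^(2)=-3

((0, 0, 3, 0); (2, 1, 1, 1))


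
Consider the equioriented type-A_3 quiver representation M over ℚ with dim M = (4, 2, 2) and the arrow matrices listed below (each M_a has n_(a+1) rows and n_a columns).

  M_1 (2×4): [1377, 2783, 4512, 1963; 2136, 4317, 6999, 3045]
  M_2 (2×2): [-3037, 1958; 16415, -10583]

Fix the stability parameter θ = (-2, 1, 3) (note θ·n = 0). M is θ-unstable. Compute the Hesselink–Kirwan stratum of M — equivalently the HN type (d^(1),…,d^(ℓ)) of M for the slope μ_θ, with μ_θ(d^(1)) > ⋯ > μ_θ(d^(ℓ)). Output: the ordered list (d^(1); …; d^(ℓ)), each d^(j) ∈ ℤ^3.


Interval decomposition of M: I[1,1]^2, I[1,3]^2.
HN type (ℓ=3): μ^(1)=3; μ^(2)=1; μ^(3)=-2

((0, 0, 2); (0, 2, 0); (4, 0, 0))


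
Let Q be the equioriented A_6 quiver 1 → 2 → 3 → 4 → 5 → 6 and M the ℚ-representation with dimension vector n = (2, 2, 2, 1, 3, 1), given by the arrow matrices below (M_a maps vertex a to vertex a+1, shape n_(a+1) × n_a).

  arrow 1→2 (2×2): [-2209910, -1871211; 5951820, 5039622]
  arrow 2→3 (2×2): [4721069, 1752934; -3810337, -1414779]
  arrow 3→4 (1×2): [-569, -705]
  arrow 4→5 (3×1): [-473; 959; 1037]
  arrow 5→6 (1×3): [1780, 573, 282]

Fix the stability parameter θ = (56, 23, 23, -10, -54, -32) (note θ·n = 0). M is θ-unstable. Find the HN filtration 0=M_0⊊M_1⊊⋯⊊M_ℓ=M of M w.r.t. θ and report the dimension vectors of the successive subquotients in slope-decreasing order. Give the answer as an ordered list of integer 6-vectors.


Barcode: M ≅ I[1,1], I[1,6], I[2,3], I[5,5]^2. HN layers by μ_θ (4 steps, strictly decreasing):
  μ^(1)=56; μ^(2)=23; μ^(3)=1; μ^(4)=-54

((1, 0, 0, 0, 0, 0); (0, 1, 1, 0, 0, 0); (1, 1, 1, 1, 1, 1); (0, 0, 0, 0, 2, 0))


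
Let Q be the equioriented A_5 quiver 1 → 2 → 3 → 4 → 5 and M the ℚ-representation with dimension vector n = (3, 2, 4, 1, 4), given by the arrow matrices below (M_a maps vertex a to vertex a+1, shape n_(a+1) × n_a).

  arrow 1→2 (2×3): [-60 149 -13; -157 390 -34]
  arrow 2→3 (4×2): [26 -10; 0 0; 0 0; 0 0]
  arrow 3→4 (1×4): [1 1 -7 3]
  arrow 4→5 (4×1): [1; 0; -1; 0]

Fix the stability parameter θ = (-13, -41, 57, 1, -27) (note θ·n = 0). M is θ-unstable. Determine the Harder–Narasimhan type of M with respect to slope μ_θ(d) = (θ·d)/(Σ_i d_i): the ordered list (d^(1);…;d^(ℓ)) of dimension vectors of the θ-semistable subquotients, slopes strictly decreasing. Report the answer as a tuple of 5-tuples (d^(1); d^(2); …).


Barcode: M ≅ I[1,1], I[1,2], I[1,5], I[3,3]^3, I[5,5]^3. HN layers by μ_θ (4 steps, strictly decreasing):
  μ^(1)=57; μ^(2)=31/3; μ^(3)=-13; μ^(4)=-27

((0, 0, 3, 0, 0); (0, 0, 1, 1, 1); (1, 0, 0, 0, 0); (2, 2, 0, 0, 3))


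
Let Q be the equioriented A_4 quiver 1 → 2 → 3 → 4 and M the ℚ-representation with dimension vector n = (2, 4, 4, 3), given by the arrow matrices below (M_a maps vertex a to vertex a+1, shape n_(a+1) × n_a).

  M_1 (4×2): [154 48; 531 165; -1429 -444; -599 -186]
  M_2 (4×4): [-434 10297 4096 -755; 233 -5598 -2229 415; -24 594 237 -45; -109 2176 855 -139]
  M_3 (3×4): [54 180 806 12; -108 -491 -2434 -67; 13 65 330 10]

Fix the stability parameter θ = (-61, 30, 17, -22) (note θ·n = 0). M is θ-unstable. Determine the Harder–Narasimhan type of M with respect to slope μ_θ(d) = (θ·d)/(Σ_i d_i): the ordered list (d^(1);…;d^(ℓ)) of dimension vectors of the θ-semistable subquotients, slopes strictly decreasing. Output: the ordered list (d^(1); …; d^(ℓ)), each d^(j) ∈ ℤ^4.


Via rank(M_{q-1}∘⋯∘M_p): M ≅ I[1,2], I[1,4], I[2,4]^2, I[3,3].
μ_θ-semistable layers: μ^(1)=30; μ^(2)=17; μ^(3)=25/3; μ^(4)=-61

((0, 1, 0, 0); (0, 0, 1, 0); (0, 3, 3, 3); (2, 0, 0, 0))


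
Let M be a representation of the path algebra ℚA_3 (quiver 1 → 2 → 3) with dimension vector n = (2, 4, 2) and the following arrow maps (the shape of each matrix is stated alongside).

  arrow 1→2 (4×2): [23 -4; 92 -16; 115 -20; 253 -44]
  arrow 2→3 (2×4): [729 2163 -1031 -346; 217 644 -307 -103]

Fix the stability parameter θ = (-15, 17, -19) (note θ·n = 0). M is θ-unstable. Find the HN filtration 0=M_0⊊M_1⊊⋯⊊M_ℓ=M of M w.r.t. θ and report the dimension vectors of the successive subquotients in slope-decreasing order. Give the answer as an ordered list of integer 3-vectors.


Barcode: M ≅ I[1,1], I[1,3], I[2,2]^2, I[2,3]. HN layers by μ_θ (3 steps, strictly decreasing):
  μ^(1)=17; μ^(2)=-1; μ^(3)=-15

((0, 2, 0); (0, 2, 2); (2, 0, 0))


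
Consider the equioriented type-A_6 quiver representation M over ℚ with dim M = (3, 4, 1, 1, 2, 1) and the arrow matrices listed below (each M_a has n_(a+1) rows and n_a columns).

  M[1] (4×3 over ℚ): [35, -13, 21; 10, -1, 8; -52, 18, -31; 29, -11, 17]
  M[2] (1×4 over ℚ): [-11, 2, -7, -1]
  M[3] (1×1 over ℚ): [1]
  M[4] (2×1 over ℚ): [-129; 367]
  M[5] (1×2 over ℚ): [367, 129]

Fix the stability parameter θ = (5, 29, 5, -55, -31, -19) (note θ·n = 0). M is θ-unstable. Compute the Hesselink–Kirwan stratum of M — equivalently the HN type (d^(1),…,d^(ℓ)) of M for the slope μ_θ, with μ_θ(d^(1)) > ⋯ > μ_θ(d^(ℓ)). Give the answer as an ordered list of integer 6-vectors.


Interval decomposition of M: I[1,2]^2, I[1,5], I[2,2], I[5,6].
HN type (ℓ=5): μ^(1)=29; μ^(2)=5; μ^(3)=-47/5; μ^(4)=-19; μ^(5)=-31

((0, 3, 0, 0, 0, 0); (2, 0, 0, 0, 0, 0); (1, 1, 1, 1, 1, 0); (0, 0, 0, 0, 0, 1); (0, 0, 0, 0, 1, 0))


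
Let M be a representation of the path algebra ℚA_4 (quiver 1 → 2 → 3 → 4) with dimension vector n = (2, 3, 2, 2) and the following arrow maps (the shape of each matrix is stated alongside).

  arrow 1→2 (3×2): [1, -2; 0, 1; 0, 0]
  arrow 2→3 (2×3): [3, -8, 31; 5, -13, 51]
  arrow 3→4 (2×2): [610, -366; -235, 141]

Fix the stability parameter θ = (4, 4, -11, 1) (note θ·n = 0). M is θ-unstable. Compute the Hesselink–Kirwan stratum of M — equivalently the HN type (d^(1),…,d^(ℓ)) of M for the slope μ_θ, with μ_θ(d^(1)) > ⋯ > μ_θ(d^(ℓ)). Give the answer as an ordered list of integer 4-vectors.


Via rank(M_{q-1}∘⋯∘M_p): M ≅ I[1,3], I[1,4], I[2,2], I[4,4].
μ_θ-semistable layers: μ^(1)=4; μ^(2)=1; μ^(3)=-1

((0, 1, 0, 0); (0, 0, 0, 2); (2, 2, 2, 0))


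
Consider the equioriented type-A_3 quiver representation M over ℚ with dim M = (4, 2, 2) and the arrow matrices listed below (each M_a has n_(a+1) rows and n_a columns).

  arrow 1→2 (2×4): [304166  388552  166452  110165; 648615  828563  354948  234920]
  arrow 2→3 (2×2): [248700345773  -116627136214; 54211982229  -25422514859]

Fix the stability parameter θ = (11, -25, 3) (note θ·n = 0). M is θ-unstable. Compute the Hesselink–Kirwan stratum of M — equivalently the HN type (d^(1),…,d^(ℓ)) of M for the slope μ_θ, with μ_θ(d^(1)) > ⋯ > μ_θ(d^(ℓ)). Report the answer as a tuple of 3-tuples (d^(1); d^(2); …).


Barcode: M ≅ I[1,1]^2, I[1,3]^2. HN layers by μ_θ (3 steps, strictly decreasing):
  μ^(1)=11; μ^(2)=3; μ^(3)=-7

((2, 0, 0); (0, 0, 2); (2, 2, 0))


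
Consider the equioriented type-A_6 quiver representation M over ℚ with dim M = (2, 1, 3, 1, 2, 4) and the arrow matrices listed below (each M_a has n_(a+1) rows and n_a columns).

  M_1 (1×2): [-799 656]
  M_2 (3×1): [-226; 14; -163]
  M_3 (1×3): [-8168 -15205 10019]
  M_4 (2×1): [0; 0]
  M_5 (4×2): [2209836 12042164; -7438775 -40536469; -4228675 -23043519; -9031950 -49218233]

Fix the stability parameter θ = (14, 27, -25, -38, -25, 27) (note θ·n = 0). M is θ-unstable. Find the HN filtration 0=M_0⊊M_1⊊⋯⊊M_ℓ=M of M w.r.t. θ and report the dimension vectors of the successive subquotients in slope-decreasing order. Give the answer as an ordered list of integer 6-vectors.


Via rank(M_{q-1}∘⋯∘M_p): M ≅ I[1,1], I[1,4], I[3,3]^2, I[5,6]^2, I[6,6]^2.
μ_θ-semistable layers: μ^(1)=27; μ^(2)=14; μ^(3)=-11/2; μ^(4)=-25

((0, 0, 0, 0, 0, 4); (1, 0, 0, 0, 0, 0); (1, 1, 1, 1, 0, 0); (0, 0, 2, 0, 2, 0))


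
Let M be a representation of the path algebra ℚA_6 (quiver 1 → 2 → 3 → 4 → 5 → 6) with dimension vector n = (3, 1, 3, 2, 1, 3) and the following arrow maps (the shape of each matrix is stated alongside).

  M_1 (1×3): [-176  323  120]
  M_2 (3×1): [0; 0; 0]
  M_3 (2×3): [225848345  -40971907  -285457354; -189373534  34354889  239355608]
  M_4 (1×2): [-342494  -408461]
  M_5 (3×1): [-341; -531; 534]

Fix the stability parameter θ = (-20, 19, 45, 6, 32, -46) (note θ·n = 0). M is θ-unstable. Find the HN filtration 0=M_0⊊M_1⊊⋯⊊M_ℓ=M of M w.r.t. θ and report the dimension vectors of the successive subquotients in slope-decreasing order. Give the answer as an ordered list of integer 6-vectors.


Interval decomposition of M: I[1,1]^2, I[1,2], I[3,3], I[3,4], I[3,6], I[6,6]^2.
HN type (ℓ=6): μ^(1)=45; μ^(2)=51/2; μ^(3)=19; μ^(4)=37/4; μ^(5)=-20; μ^(6)=-46

((0, 0, 1, 0, 0, 0); (0, 0, 1, 1, 0, 0); (0, 1, 0, 0, 0, 0); (0, 0, 1, 1, 1, 1); (3, 0, 0, 0, 0, 0); (0, 0, 0, 0, 0, 2))


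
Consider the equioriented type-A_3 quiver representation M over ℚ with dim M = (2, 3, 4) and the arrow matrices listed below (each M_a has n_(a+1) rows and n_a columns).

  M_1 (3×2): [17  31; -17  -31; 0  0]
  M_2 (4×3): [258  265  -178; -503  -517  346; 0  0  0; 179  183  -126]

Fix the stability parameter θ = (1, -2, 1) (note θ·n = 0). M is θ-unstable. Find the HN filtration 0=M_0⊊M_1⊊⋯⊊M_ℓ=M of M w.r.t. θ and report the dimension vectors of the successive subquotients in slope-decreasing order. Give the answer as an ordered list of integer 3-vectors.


Barcode: M ≅ I[1,1], I[1,3], I[2,2], I[2,3], I[3,3]^2. HN layers by μ_θ (3 steps, strictly decreasing):
  μ^(1)=1; μ^(2)=-1/2; μ^(3)=-2

((1, 0, 4); (1, 1, 0); (0, 2, 0))


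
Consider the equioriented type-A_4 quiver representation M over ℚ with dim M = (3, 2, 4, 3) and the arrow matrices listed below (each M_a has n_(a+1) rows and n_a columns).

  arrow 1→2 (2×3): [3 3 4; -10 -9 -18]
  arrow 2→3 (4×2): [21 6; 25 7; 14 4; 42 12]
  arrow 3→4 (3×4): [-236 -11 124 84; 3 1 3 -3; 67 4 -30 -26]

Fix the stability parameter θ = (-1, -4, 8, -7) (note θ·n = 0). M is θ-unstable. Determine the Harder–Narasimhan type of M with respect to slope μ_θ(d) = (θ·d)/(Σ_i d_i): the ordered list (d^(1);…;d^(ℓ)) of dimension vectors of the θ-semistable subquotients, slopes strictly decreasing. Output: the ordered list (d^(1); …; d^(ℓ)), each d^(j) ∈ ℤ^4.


Via rank(M_{q-1}∘⋯∘M_p): M ≅ I[1,1], I[1,4]^2, I[3,3], I[3,4].
μ_θ-semistable layers: μ^(1)=8; μ^(2)=1/2; μ^(3)=-1; μ^(4)=-5/2

((0, 0, 1, 0); (0, 0, 3, 3); (1, 0, 0, 0); (2, 2, 0, 0))


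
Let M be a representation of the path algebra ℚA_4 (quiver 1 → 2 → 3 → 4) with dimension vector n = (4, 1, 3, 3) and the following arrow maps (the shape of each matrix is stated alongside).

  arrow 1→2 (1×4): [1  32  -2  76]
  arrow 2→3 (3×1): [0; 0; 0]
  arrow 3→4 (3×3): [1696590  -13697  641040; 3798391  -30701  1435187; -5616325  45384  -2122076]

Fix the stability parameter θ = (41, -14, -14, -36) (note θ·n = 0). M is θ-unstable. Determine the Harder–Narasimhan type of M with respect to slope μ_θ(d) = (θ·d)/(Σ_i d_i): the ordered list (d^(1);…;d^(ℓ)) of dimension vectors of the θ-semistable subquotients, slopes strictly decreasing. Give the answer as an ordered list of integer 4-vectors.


Barcode: M ≅ I[1,1]^3, I[1,2], I[3,4]^3. HN layers by μ_θ (3 steps, strictly decreasing):
  μ^(1)=41; μ^(2)=27/2; μ^(3)=-25

((3, 0, 0, 0); (1, 1, 0, 0); (0, 0, 3, 3))


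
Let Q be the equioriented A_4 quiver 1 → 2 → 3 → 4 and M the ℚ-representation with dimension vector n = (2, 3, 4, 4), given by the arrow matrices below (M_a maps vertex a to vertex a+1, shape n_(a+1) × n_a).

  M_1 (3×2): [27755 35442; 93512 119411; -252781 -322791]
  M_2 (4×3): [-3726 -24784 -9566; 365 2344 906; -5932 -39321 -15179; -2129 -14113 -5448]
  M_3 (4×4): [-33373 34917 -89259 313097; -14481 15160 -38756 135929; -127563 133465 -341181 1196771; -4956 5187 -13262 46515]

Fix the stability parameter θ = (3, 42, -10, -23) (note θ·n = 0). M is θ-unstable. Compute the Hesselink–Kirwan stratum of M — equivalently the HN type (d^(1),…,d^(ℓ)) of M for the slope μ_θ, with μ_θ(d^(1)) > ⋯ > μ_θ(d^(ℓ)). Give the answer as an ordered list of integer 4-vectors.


Via rank(M_{q-1}∘⋯∘M_p): M ≅ I[1,4]^2, I[2,4], I[3,4].
μ_θ-semistable layers: μ^(1)=3; μ^(2)=-33/2

((2, 3, 3, 3); (0, 0, 1, 1))
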